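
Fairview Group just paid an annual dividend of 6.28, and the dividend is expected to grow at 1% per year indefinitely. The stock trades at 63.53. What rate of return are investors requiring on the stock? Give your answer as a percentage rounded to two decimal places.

D₁ = 6.28 × 1.01 = 6.3428
P = D₁/(r − g) ⇒ r = D₁/P + g = 6.3428/63.53 + 0.01 = 0.099839 + 0.01 = 0.109839

10.98%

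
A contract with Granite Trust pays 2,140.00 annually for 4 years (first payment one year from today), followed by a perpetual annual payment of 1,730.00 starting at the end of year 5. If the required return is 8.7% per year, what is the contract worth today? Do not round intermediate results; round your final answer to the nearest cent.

PV of 4-year annuity: 2,140.00 × [1 − (1+0.087)^−4] / 0.087 = 6978.90039
Perpetuity value at year 4: 1,730.00 / 0.087 = 19885.05747
PV of perpetuity: 19885.05747 / (1+0.087)^4 = 14243.23613
Total PV = 6978.90039 + 14243.23613 = 21222.13652

21222.14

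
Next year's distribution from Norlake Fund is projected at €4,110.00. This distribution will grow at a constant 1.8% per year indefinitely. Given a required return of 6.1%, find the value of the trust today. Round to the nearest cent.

Growing perpetuity: P = D₁ / (r − g) = €4,110.0000 / (0.061 − 0.018) = €95,581.40

€95581.40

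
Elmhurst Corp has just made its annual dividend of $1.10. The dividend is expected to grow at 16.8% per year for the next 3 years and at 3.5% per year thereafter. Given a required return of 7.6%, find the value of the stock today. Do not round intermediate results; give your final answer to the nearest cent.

D_1 = 1.28480
D_2 = 1.50065
D_3 = 1.75275
Terminal value at year 3: TV = D_3×(1+g_2)/(r−g_2) = 1.81410/0.041 = 44.24638
P_0 = D_1/(1+r)^1 + D_2/(1+r)^2 + D_3/(1+r)^3 + TV/(1+r)^3
    = 1.19405 + 1.29615 + 1.40697 + 35.51738 = 39.41454

$39.41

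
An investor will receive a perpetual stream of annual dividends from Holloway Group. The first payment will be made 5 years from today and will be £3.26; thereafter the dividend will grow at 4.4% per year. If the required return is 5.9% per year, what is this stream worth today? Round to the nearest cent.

£172.80

Value at end of year 4: C₁ / (r − g) = £3.26 / (0.059 − 0.044) = £217.3333
Discount to today: PV = £217.3333 / (1 + 0.059)^4 = £217.3333 / 1.257720 = £172.80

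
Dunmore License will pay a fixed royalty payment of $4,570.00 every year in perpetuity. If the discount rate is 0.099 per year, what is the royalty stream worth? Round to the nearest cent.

Level perpetuity: PV = C / r = $4,570.00 / 0.099 = $46,161.62

$46161.62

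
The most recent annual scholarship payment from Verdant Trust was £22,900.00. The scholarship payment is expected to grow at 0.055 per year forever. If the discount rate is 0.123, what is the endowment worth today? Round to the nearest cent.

£355286.76

D₁ = D₀ × (1 + g) = £22,900.00 × 1.055 = £24,159.5000
Growing perpetuity: P = D₁ / (r − g) = £24,159.5000 / (0.123 − 0.055) = £355,286.76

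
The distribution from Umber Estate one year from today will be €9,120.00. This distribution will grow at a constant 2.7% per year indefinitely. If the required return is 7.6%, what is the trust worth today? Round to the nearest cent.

Growing perpetuity: P = D₁ / (r − g) = €9,120.0000 / (0.076 − 0.027) = €186,122.45

€186122.45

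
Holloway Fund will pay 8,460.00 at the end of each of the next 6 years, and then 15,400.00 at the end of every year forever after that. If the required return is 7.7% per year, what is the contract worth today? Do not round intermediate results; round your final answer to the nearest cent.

167623.13

PV of 6-year annuity: 8,460.00 × [1 − (1+0.077)^−6] / 0.077 = 39468.06159
Perpetuity value at year 6: 15,400.00 / 0.077 = 200000.00000
PV of perpetuity: 200000.00000 / (1+0.077)^6 = 128155.06519
Total PV = 39468.06159 + 128155.06519 = 167623.12678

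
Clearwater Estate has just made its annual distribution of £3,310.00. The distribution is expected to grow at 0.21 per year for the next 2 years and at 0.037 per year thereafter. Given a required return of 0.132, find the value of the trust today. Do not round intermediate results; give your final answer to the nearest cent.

£48601.97

D_1 = 4005.10000
D_2 = 4846.17100
Terminal value at year 2: TV = D_2×(1+g_2)/(r−g_2) = 5025.47933/0.095 = 52899.78239
P_0 = D_1/(1+r)^1 + D_2/(1+r)^2 + TV/(1+r)^2
    = 3538.07420 + 3781.86377 + 41282.02873 = 48601.96671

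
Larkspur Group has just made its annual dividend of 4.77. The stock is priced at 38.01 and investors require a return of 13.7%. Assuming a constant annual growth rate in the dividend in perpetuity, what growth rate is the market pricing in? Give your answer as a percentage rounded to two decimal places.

1.02%

P = D₀(1+g)/(r−g) ⇒ P(r−g) = D₀(1+g) ⇒ g(P+D₀) = P·r − D₀
g = (P·r − D₀)/(P + D₀) = (38.01×0.137 − 4.77) / (38.01 + 4.77) = 0.010224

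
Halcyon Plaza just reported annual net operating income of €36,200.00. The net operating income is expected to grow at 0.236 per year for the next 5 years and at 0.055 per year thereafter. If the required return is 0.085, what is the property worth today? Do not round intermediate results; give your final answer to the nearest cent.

D_1 = 44743.20000
D_2 = 55302.59520
D_3 = 68354.00767
D_4 = 84485.55348
D_5 = 104424.14410
Terminal value at year 5: TV = D_5×(1+g_2)/(r−g_2) = 110167.47202/0.03 = 3672249.06742
P_0 = D_1/(1+r)^1 + D_2/(1+r)^2 + D_3/(1+r)^3 + D_4/(1+r)^4 + D_5/(1+r)^5 + TV/(1+r)^5
    = 41237.97235 + 46977.08187 + 53514.90616 + 60962.60278 + 69446.79911 + 2442212.43546 = 2714351.79773

€2714351.80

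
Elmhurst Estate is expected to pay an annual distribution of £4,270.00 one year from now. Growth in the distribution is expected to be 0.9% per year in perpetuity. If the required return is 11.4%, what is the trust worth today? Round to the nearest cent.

£40666.67

Growing perpetuity: P = D₁ / (r − g) = £4,270.0000 / (0.114 − 0.009) = £40,666.67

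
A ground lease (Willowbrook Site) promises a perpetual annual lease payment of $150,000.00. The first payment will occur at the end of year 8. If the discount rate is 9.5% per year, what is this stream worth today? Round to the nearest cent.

$836505.54

Value at end of year 7: C / r = $150,000.00 / 0.095 = $1,578,947.3684
Discount to today: PV = $1,578,947.3684 / (1 + 0.095)^7 = $1,578,947.3684 / 1.887552 = $836,505.54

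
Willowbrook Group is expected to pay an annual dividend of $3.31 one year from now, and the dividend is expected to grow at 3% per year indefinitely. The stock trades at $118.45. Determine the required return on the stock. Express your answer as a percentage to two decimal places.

P = D₁/(r − g) ⇒ r = D₁/P + g = $3.3100/$118.45 + 0.03 = 0.027944 + 0.03 = 0.057944

5.79%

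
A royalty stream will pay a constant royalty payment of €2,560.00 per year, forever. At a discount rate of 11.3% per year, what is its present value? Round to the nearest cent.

Level perpetuity: PV = C / r = €2,560.00 / 0.113 = €22,654.87

€22654.87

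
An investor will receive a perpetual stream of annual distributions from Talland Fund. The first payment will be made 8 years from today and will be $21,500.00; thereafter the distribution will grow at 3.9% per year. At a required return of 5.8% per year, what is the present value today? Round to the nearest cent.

Value at end of year 7: C₁ / (r − g) = $21,500.00 / (0.058 − 0.039) = $1,131,578.9474
Discount to today: PV = $1,131,578.9474 / (1 + 0.058)^7 = $1,131,578.9474 / 1.483883 = $762,579.60

$762579.60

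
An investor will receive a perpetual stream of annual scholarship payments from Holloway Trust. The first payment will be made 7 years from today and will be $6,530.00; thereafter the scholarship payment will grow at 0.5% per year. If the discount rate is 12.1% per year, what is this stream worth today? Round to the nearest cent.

$28367.53

Value at end of year 6: C₁ / (r − g) = $6,530.00 / (0.121 − 0.005) = $56,293.1034
Discount to today: PV = $56,293.1034 / (1 + 0.121)^6 = $56,293.1034 / 1.984420 = $28,367.53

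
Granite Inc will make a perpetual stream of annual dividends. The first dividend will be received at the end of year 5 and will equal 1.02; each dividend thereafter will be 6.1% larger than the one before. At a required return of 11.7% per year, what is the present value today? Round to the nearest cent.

Value at end of year 4: C₁ / (r − g) = 1.02 / (0.117 − 0.061) = 18.2143
Discount to today: PV = 18.2143 / (1 + 0.117)^4 = 18.2143 / 1.556728 = 11.70

11.70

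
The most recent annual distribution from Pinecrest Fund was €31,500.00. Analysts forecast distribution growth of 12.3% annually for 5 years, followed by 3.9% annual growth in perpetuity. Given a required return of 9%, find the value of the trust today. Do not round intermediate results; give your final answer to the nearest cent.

€917337.35

D_1 = 35374.50000
D_2 = 39725.56350
D_3 = 44611.80781
D_4 = 50099.06017
D_5 = 56261.24457
Terminal value at year 5: TV = D_5×(1+g_2)/(r−g_2) = 58455.43311/0.051 = 1146184.96295
P_0 = D_1/(1+r)^1 + D_2/(1+r)^2 + D_3/(1+r)^3 + D_4/(1+r)^4 + D_5/(1+r)^5 + TV/(1+r)^5
    = 32453.66972 + 33436.21202 + 34448.50101 + 35491.43728 + 36565.94868 + 744941.58193 = 917337.35063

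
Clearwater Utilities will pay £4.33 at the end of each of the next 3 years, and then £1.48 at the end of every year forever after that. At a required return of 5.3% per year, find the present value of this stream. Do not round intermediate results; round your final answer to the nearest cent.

PV of 3-year annuity: £4.33 × [1 − (1+0.053)^−3] / 0.053 = 11.72569
Perpetuity value at year 3: £1.48 / 0.053 = 27.92453
PV of perpetuity: 27.92453 / (1+0.053)^3 = 23.91667
Total PV = 11.72569 + 23.91667 = 35.64236

£35.64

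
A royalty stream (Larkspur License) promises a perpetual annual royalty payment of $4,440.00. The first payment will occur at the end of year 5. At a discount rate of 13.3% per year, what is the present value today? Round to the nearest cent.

Value at end of year 4: C / r = $4,440.00 / 0.133 = $33,383.4586
Discount to today: PV = $33,383.4586 / (1 + 0.133)^4 = $33,383.4586 / 1.647857 = $20,258.71

$20258.71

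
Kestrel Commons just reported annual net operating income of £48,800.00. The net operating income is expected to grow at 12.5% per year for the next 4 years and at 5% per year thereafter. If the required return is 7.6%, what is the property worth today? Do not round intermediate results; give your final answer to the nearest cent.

D_1 = 54900.00000
D_2 = 61762.50000
D_3 = 69482.81250
D_4 = 78168.16406
Terminal value at year 4: TV = D_4×(1+g_2)/(r−g_2) = 82076.57227/0.026 = 3156791.24099
P_0 = D_1/(1+r)^1 + D_2/(1+r)^2 + D_3/(1+r)^3 + D_4/(1+r)^4 + TV/(1+r)^4
    = 51022.30483 + 53345.81128 + 55775.12796 + 58315.07338 + 2355031.80968 = 2573490.12714

£2573490.13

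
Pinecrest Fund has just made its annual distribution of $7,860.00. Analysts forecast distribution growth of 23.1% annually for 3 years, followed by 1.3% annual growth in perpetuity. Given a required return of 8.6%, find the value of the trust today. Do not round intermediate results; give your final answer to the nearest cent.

$189308.28

D_1 = 9675.66000
D_2 = 11910.73746
D_3 = 14662.11781
Terminal value at year 3: TV = D_3×(1+g_2)/(r−g_2) = 14852.72534/0.073 = 203461.99103
P_0 = D_1/(1+r)^1 + D_2/(1+r)^2 + D_3/(1+r)^3 + TV/(1+r)^3
    = 8909.44751 + 10099.01463 + 11447.40977 + 158852.41230 = 189308.28421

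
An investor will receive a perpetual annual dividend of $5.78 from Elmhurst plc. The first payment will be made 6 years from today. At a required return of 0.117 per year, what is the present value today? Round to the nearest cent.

$28.41

Value at end of year 5: C / r = $5.78 / 0.117 = $49.4017
Discount to today: PV = $49.4017 / (1 + 0.117)^5 = $49.4017 / 1.738865 = $28.41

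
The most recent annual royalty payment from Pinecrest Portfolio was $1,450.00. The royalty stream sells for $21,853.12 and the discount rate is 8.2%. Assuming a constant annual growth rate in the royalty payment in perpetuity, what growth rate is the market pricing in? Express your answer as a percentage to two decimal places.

1.47%

P = D₀(1+g)/(r−g) ⇒ P(r−g) = D₀(1+g) ⇒ g(P+D₀) = P·r − D₀
g = (P·r − D₀)/(P + D₀) = ($21,853.12×0.082 − $1,450.00) / ($21,853.12 + $1,450.00) = 0.014674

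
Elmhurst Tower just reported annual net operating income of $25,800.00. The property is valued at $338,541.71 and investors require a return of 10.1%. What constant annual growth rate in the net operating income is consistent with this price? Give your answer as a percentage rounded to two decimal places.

P = D₀(1+g)/(r−g) ⇒ P(r−g) = D₀(1+g) ⇒ g(P+D₀) = P·r − D₀
g = (P·r − D₀)/(P + D₀) = ($338,541.71×0.101 − $25,800.00) / ($338,541.71 + $25,800.00) = 0.023035

2.30%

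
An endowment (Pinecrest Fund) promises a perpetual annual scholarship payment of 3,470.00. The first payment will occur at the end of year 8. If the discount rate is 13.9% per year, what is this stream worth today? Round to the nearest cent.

10038.03

Value at end of year 7: C / r = 3,470.00 / 0.139 = 24,964.0288
Discount to today: PV = 24,964.0288 / (1 + 0.139)^7 = 24,964.0288 / 2.486944 = 10,038.03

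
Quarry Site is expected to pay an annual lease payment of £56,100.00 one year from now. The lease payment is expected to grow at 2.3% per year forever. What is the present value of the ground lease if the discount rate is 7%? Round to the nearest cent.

Growing perpetuity: P = D₁ / (r − g) = £56,100.0000 / (0.07 − 0.023) = £1,193,617.02

£1193617.02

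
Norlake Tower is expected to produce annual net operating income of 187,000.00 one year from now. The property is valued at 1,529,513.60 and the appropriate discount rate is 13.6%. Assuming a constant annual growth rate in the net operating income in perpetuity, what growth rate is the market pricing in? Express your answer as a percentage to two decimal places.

P = D₁/(r−g) ⇒ g = r − D₁/P = 0.136 − 187,000.00/1,529,513.60 = 0.013739

1.37%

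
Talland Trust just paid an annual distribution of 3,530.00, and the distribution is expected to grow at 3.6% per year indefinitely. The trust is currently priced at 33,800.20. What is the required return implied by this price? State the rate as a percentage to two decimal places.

D₁ = 3,530.00 × 1.036 = 3,657.0800
P = D₁/(r − g) ⇒ r = D₁/P + g = 3,657.0800/33,800.20 + 0.036 = 0.108197 + 0.036 = 0.144197

14.42%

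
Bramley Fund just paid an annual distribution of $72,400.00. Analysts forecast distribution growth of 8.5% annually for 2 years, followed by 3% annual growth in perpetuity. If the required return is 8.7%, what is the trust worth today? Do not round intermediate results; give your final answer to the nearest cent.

D_1 = 78554.00000
D_2 = 85231.09000
Terminal value at year 2: TV = D_2×(1+g_2)/(r−g_2) = 87788.02270/0.057 = 1540140.74912
P_0 = D_1/(1+r)^1 + D_2/(1+r)^2 + TV/(1+r)^2
    = 72266.78933 + 72133.82375 + 1303470.85030 = 1447871.46339

$1447871.46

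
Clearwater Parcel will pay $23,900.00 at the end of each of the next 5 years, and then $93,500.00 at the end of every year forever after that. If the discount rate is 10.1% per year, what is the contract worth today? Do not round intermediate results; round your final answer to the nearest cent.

$662576.45

PV of 5-year annuity: $23,900.00 × [1 − (1+0.101)^−5] / 0.101 = 90368.82610
Perpetuity value at year 5: $93,500.00 / 0.101 = 925742.57426
PV of perpetuity: 925742.57426 / (1+0.101)^5 = 572207.62697
Total PV = 90368.82610 + 572207.62697 = 662576.45307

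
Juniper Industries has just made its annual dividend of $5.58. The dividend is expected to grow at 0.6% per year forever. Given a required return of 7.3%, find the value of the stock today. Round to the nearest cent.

$83.78

D₁ = D₀ × (1 + g) = $5.58 × 1.006 = $5.6135
Growing perpetuity: P = D₁ / (r − g) = $5.6135 / (0.073 − 0.006) = $83.78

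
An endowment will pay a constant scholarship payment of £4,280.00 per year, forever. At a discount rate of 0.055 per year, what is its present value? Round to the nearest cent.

£77818.18

Level perpetuity: PV = C / r = £4,280.00 / 0.055 = £77,818.18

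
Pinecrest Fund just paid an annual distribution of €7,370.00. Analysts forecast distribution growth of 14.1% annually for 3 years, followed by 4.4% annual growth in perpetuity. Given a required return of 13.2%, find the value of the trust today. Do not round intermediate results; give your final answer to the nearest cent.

D_1 = 8409.17000
D_2 = 9594.86297
D_3 = 10947.73865
Terminal value at year 3: TV = D_3×(1+g_2)/(r−g_2) = 11429.43915/0.088 = 129879.99033
P_0 = D_1/(1+r)^1 + D_2/(1+r)^2 + D_3/(1+r)^3 + TV/(1+r)^3
    = 7428.59541 + 7487.65668 + 7547.18752 + 89537.08826 = 112000.52786

€112000.53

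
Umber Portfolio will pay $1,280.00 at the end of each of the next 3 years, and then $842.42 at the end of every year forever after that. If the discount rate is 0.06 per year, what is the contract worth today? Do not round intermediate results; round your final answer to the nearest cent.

$15209.99

PV of 3-year annuity: $1,280.00 × [1 − (1+0.06)^−3] / 0.06 = 3421.45530
Perpetuity value at year 3: $842.42 / 0.06 = 14040.33333
PV of perpetuity: 14040.33333 / (1+0.06)^3 = 11788.53461
Total PV = 3421.45530 + 11788.53461 = 15209.98990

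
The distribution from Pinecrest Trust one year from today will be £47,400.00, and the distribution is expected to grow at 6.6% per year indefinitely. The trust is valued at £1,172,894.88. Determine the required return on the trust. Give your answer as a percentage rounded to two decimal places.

10.64%

P = D₁/(r − g) ⇒ r = D₁/P + g = £47,400.0000/£1,172,894.88 + 0.066 = 0.040413 + 0.066 = 0.106413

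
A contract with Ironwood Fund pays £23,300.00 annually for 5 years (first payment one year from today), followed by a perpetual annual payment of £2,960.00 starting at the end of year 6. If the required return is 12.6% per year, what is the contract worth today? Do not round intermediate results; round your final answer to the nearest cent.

£95736.33

PV of 5-year annuity: £23,300.00 × [1 − (1+0.126)^−5] / 0.126 = 82757.68528
Perpetuity value at year 5: £2,960.00 / 0.126 = 23492.06349
PV of perpetuity: 23492.06349 / (1+0.126)^5 = 12978.64081
Total PV = 82757.68528 + 12978.64081 = 95736.32610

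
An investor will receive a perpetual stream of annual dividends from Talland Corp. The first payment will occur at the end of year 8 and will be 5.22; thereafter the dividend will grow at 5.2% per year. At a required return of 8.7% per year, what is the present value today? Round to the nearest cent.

Value at end of year 7: C₁ / (r − g) = 5.22 / (0.087 − 0.052) = 149.1429
Discount to today: PV = 149.1429 / (1 + 0.087)^7 = 149.1429 / 1.793109 = 83.18

83.18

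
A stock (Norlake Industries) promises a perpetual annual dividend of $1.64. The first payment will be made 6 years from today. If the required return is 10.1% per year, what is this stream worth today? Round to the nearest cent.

Value at end of year 5: C / r = $1.64 / 0.101 = $16.2376
Discount to today: PV = $16.2376 / (1 + 0.101)^5 = $16.2376 / 1.617844 = $10.04

$10.04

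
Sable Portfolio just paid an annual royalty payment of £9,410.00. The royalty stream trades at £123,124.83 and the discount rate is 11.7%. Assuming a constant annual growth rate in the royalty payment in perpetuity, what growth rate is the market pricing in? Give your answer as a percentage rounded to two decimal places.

3.77%

P = D₀(1+g)/(r−g) ⇒ P(r−g) = D₀(1+g) ⇒ g(P+D₀) = P·r − D₀
g = (P·r − D₀)/(P + D₀) = (£123,124.83×0.117 − £9,410.00) / (£123,124.83 + £9,410.00) = 0.037693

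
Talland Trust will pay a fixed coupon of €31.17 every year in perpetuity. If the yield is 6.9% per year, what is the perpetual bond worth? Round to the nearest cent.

€451.74

Level perpetuity: PV = C / r = €31.17 / 0.069 = €451.74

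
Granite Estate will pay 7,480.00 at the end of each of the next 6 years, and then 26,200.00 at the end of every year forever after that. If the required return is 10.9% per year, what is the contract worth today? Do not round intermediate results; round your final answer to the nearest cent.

PV of 6-year annuity: 7,480.00 × [1 − (1+0.109)^−6] / 0.109 = 31735.79258
Perpetuity value at year 6: 26,200.00 / 0.109 = 240366.97248
PV of perpetuity: 240366.97248 / (1+0.109)^6 = 129206.84338
Total PV = 31735.79258 + 129206.84338 = 160942.63596

160942.64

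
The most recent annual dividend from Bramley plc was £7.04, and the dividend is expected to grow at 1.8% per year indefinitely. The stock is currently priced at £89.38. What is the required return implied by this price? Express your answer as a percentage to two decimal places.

D₁ = £7.04 × 1.018 = £7.1667
P = D₁/(r − g) ⇒ r = D₁/P + g = £7.1667/£89.38 + 0.018 = 0.080183 + 0.018 = 0.098183

9.82%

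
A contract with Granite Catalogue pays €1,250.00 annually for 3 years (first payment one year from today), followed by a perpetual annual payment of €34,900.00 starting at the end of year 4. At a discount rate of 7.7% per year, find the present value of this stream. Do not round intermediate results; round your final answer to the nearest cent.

PV of 3-year annuity: €1,250.00 × [1 − (1+0.077)^−3] / 0.077 = 3238.88909
Perpetuity value at year 3: €34,900.00 / 0.077 = 453246.75325
PV of perpetuity: 453246.75325 / (1+0.077)^3 = 362816.96985
Total PV = 3238.88909 + 362816.96985 = 366055.85894

€366055.86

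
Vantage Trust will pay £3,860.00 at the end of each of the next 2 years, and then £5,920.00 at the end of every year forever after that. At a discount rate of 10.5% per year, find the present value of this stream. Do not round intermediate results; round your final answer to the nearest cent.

PV of 2-year annuity: £3,860.00 × [1 − (1+0.105)^−2] / 0.105 = 6654.49110
Perpetuity value at year 2: £5,920.00 / 0.105 = 56380.95238
PV of perpetuity: 56380.95238 / (1+0.105)^2 = 46175.10074
Total PV = 6654.49110 + 46175.10074 = 52829.59184

£52829.59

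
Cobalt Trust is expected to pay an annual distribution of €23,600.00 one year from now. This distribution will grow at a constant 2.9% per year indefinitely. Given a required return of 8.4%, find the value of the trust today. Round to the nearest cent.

Growing perpetuity: P = D₁ / (r − g) = €23,600.0000 / (0.084 − 0.029) = €429,090.91

€429090.91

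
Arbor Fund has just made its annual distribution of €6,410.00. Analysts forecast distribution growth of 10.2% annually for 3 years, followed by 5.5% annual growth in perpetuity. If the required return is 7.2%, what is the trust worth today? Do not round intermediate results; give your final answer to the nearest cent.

D_1 = 7063.82000
D_2 = 7784.32964
D_3 = 8578.33126
Terminal value at year 3: TV = D_3×(1+g_2)/(r−g_2) = 9050.13948/0.017 = 532361.14604
P_0 = D_1/(1+r)^1 + D_2/(1+r)^2 + D_3/(1+r)^3 + TV/(1+r)^3
    = 6589.38433 + 6773.78874 + 6963.35372 + 432137.53993 = 452464.06672

€452464.07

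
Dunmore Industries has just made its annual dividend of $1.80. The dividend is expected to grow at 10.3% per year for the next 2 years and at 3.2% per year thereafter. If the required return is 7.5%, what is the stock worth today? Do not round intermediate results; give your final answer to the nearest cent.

$49.22

D_1 = 1.98540
D_2 = 2.18990
Terminal value at year 2: TV = D_2×(1+g_2)/(r−g_2) = 2.25997/0.043 = 52.55751
P_0 = D_1/(1+r)^1 + D_2/(1+r)^2 + TV/(1+r)^2
    = 1.84688 + 1.89499 + 45.47973 = 49.22160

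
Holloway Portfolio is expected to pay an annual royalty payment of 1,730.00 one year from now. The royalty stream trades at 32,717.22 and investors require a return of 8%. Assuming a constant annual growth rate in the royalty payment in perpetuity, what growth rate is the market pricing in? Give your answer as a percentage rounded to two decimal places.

2.71%

P = D₁/(r−g) ⇒ g = r − D₁/P = 0.08 − 1,730.00/32,717.22 = 0.027123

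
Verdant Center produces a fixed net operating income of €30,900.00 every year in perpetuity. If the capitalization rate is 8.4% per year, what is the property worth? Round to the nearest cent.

€367857.14

Level perpetuity: PV = C / r = €30,900.00 / 0.084 = €367,857.14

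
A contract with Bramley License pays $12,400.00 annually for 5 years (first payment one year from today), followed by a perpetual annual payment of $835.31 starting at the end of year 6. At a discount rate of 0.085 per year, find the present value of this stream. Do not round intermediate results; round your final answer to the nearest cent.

PV of 5-year annuity: $12,400.00 × [1 − (1+0.085)^−5] / 0.085 = 48863.96178
Perpetuity value at year 5: $835.31 / 0.085 = 9827.17647
PV of perpetuity: 9827.17647 / (1+0.085)^5 = 6535.51874
Total PV = 48863.96178 + 6535.51874 = 55399.48051

$55399.48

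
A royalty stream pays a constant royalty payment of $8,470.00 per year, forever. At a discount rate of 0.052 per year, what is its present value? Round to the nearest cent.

$162884.62

Level perpetuity: PV = C / r = $8,470.00 / 0.052 = $162,884.62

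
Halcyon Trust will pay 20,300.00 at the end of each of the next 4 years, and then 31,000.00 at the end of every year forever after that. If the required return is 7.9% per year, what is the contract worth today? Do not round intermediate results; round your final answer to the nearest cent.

356886.28

PV of 4-year annuity: 20,300.00 × [1 − (1+0.079)^−4] / 0.079 = 67386.10723
Perpetuity value at year 4: 31,000.00 / 0.079 = 392405.06329
PV of perpetuity: 392405.06329 / (1+0.079)^4 = 289500.17048
Total PV = 67386.10723 + 289500.17048 = 356886.27771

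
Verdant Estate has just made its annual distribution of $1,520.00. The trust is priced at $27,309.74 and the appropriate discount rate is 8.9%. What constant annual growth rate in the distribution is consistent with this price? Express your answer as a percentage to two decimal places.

P = D₀(1+g)/(r−g) ⇒ P(r−g) = D₀(1+g) ⇒ g(P+D₀) = P·r − D₀
g = (P·r − D₀)/(P + D₀) = ($27,309.74×0.089 − $1,520.00) / ($27,309.74 + $1,520.00) = 0.031584

3.16%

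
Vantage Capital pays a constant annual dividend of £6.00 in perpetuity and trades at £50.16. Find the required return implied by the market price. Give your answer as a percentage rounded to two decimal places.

P = C/r ⇒ r = C/P = £6.00/£50.16 = 0.119617

11.96%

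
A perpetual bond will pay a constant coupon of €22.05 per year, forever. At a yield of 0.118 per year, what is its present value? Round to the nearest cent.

€186.86

Level perpetuity: PV = C / r = €22.05 / 0.118 = €186.86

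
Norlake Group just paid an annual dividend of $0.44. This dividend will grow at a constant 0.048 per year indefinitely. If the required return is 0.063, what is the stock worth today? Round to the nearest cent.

$30.74

D₁ = D₀ × (1 + g) = $0.44 × 1.048 = $0.4611
Growing perpetuity: P = D₁ / (r − g) = $0.4611 / (0.063 − 0.048) = $30.74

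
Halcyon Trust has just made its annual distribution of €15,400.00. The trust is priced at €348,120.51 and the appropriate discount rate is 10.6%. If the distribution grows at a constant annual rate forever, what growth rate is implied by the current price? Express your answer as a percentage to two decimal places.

5.91%

P = D₀(1+g)/(r−g) ⇒ P(r−g) = D₀(1+g) ⇒ g(P+D₀) = P·r − D₀
g = (P·r − D₀)/(P + D₀) = (€348,120.51×0.106 − €15,400.00) / (€348,120.51 + €15,400.00) = 0.059146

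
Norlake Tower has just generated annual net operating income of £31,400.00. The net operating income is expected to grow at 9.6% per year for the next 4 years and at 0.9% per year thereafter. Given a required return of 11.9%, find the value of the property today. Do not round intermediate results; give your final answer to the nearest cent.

£384340.86

D_1 = 34414.40000
D_2 = 37718.18240
D_3 = 41339.12791
D_4 = 45307.68419
Terminal value at year 4: TV = D_4×(1+g_2)/(r−g_2) = 45715.45335/0.11 = 415595.03043
P_0 = D_1/(1+r)^1 + D_2/(1+r)^2 + D_3/(1+r)^3 + D_4/(1+r)^4 + TV/(1+r)^4
    = 30754.60232 + 30122.47019 + 29503.33095 + 28896.91753 + 265063.54356 = 384340.86456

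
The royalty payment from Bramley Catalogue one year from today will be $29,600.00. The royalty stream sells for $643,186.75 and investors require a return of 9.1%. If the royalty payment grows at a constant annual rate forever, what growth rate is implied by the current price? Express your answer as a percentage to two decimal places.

4.50%

P = D₁/(r−g) ⇒ g = r − D₁/P = 0.091 − $29,600.00/$643,186.75 = 0.044979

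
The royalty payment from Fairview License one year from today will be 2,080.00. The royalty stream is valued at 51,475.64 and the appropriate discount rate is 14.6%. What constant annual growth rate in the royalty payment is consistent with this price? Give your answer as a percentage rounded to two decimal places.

P = D₁/(r−g) ⇒ g = r − D₁/P = 0.146 − 2,080.00/51,475.64 = 0.105593

10.56%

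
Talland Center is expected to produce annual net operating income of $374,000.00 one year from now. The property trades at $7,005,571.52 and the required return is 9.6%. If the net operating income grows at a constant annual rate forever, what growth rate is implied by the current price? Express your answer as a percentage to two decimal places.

P = D₁/(r−g) ⇒ g = r − D₁/P = 0.096 − $374,000.00/$7,005,571.52 = 0.042614

4.26%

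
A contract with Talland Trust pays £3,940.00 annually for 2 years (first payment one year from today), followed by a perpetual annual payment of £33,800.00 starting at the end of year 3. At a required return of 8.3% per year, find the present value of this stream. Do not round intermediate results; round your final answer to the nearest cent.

£354198.85

PV of 2-year annuity: £3,940.00 × [1 − (1+0.083)^−2] / 0.083 = 6997.26914
Perpetuity value at year 2: £33,800.00 / 0.083 = 407228.91566
PV of perpetuity: 407228.91566 / (1+0.083)^2 = 347201.58145
Total PV = 6997.26914 + 347201.58145 = 354198.85058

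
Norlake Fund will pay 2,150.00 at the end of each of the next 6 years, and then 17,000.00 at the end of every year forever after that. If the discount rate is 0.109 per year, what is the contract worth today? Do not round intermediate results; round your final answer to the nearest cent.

PV of 6-year annuity: 2,150.00 × [1 − (1+0.109)^−6] / 0.109 = 9121.91899
Perpetuity value at year 6: 17,000.00 / 0.109 = 155963.30275
PV of perpetuity: 155963.30275 / (1+0.109)^6 = 83836.50143
Total PV = 9121.91899 + 83836.50143 = 92958.42042

92958.42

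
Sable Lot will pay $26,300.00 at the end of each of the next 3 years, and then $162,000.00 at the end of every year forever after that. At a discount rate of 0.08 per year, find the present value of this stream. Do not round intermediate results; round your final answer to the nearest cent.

PV of 3-year annuity: $26,300.00 × [1 − (1+0.08)^−3] / 0.08 = 67777.65076
Perpetuity value at year 3: $162,000.00 / 0.08 = 2025000.00000
PV of perpetuity: 2025000.00000 / (1+0.08)^3 = 1607510.28807
Total PV = 67777.65076 + 1607510.28807 = 1675287.93883

$1675287.94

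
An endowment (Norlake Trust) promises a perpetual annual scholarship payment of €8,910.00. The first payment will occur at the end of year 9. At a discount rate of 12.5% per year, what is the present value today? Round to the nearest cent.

Value at end of year 8: C / r = €8,910.00 / 0.125 = €71,280.0000
Discount to today: PV = €71,280.0000 / (1 + 0.125)^8 = €71,280.0000 / 2.565785 = €27,780.98

€27780.98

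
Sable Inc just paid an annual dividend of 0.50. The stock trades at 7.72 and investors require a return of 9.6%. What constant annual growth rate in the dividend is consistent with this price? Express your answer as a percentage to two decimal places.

2.93%

P = D₀(1+g)/(r−g) ⇒ P(r−g) = D₀(1+g) ⇒ g(P+D₀) = P·r − D₀
g = (P·r − D₀)/(P + D₀) = (7.72×0.096 − 0.50) / (7.72 + 0.50) = 0.029333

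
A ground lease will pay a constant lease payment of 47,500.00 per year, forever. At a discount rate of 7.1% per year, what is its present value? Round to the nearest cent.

Level perpetuity: PV = C / r = 47,500.00 / 0.071 = 669,014.08

669014.08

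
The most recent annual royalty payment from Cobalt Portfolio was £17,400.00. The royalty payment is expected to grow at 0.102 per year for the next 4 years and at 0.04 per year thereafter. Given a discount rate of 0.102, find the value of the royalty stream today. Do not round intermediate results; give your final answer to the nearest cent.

£361470.97

D_1 = 19174.80000
D_2 = 21130.62960
D_3 = 23285.95382
D_4 = 25661.12111
Terminal value at year 4: TV = D_4×(1+g_2)/(r−g_2) = 26687.56595/0.062 = 430444.61215
P_0 = D_1/(1+r)^1 + D_2/(1+r)^2 + D_3/(1+r)^3 + D_4/(1+r)^4 + TV/(1+r)^4
    = 17400.00000 + 17400.00000 + 17400.00000 + 17400.00000 + 291870.96774 = 361470.96774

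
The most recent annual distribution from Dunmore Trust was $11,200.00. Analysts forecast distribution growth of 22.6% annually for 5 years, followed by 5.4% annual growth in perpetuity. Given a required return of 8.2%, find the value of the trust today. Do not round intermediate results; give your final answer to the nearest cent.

$870182.18

D_1 = 13731.20000
D_2 = 16834.45120
D_3 = 20639.03717
D_4 = 25303.45957
D_5 = 31022.04144
Terminal value at year 5: TV = D_5×(1+g_2)/(r−g_2) = 32697.23167/0.028 = 1167758.27402
P_0 = D_1/(1+r)^1 + D_2/(1+r)^2 + D_3/(1+r)^3 + D_4/(1+r)^4 + D_5/(1+r)^5 + TV/(1+r)^5
    = 12690.57301 + 14379.52173 + 16293.24736 + 18461.66475 + 20918.67004 + 787438.50808 = 870182.18498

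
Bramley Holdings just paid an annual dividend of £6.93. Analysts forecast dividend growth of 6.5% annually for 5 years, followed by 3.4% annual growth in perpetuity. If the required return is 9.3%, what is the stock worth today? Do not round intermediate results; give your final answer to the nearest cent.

D_1 = 7.38045
D_2 = 7.86018
D_3 = 8.37109
D_4 = 8.91521
D_5 = 9.49470
Terminal value at year 5: TV = D_5×(1+g_2)/(r−g_2) = 9.81752/0.059 = 166.39865
P_0 = D_1/(1+r)^1 + D_2/(1+r)^2 + D_3/(1+r)^3 + D_4/(1+r)^4 + D_5/(1+r)^5 + TV/(1+r)^5
    = 6.75247 + 6.57949 + 6.41094 + 6.24671 + 6.08668 + 106.67164 = 138.74793

£138.75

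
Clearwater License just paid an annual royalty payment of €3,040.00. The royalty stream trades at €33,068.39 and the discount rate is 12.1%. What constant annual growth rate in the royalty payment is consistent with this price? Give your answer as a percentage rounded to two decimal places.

2.66%

P = D₀(1+g)/(r−g) ⇒ P(r−g) = D₀(1+g) ⇒ g(P+D₀) = P·r − D₀
g = (P·r − D₀)/(P + D₀) = (€33,068.39×0.121 − €3,040.00) / (€33,068.39 + €3,040.00) = 0.026622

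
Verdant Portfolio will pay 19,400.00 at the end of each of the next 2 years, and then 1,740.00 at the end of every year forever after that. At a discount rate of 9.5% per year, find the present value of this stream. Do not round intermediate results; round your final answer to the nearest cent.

PV of 2-year annuity: 19,400.00 × [1 − (1+0.095)^−2] / 0.095 = 33896.70774
Perpetuity value at year 2: 1,740.00 / 0.095 = 18315.78947
PV of perpetuity: 18315.78947 / (1+0.095)^2 = 15275.56929
Total PV = 33896.70774 + 15275.56929 = 49172.27704

49172.28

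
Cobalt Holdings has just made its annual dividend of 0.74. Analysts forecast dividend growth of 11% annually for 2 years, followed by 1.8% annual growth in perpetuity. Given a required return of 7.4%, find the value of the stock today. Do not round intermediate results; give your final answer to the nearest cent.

15.92

D_1 = 0.82140
D_2 = 0.91175
Terminal value at year 2: TV = D_2×(1+g_2)/(r−g_2) = 0.92817/0.056 = 16.57439
P_0 = D_1/(1+r)^1 + D_2/(1+r)^2 + TV/(1+r)^2
    = 0.76480 + 0.79044 + 14.36908 = 15.92432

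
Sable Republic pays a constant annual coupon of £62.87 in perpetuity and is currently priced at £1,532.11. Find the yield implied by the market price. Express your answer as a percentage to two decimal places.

P = C/r ⇒ r = C/P = £62.87/£1,532.11 = 0.041035

4.10%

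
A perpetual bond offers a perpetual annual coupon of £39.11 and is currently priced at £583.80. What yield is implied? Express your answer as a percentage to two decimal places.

P = C/r ⇒ r = C/P = £39.11/£583.80 = 0.066992

6.70%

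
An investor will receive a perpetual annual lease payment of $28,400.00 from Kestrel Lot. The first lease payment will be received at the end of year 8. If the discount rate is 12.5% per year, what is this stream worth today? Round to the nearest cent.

Value at end of year 7: C / r = $28,400.00 / 0.125 = $227,200.0000
Discount to today: PV = $227,200.0000 / (1 + 0.125)^7 = $227,200.0000 / 2.280697 = $99,618.65

$99618.65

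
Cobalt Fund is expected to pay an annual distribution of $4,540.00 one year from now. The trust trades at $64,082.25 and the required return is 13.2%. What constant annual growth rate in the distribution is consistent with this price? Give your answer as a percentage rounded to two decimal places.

P = D₁/(r−g) ⇒ g = r − D₁/P = 0.132 − $4,540.00/$64,082.25 = 0.061154

6.12%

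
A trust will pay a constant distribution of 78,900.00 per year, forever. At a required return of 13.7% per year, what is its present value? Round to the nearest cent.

575912.41

Level perpetuity: PV = C / r = 78,900.00 / 0.137 = 575,912.41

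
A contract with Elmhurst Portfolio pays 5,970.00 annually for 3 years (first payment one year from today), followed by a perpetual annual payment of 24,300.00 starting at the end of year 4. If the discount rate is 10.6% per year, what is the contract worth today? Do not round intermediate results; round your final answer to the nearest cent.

184138.52

PV of 3-year annuity: 5,970.00 × [1 − (1+0.106)^−3] / 0.106 = 14691.07353
Perpetuity value at year 3: 24,300.00 / 0.106 = 229245.28302
PV of perpetuity: 229245.28302 / (1+0.106)^3 = 169447.44605
Total PV = 14691.07353 + 169447.44605 = 184138.51957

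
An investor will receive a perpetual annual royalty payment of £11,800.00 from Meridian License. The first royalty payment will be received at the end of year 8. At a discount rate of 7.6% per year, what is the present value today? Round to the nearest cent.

Value at end of year 7: C / r = £11,800.00 / 0.076 = £155,263.1579
Discount to today: PV = £155,263.1579 / (1 + 0.076)^7 = £155,263.1579 / 1.669882 = £92,978.50

£92978.50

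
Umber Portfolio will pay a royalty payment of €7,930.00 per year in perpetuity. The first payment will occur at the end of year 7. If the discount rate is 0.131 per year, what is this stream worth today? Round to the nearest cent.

Value at end of year 6: C / r = €7,930.00 / 0.131 = €60,534.3511
Discount to today: PV = €60,534.3511 / (1 + 0.131)^6 = €60,534.3511 / 2.093031 = €28,921.86

€28921.86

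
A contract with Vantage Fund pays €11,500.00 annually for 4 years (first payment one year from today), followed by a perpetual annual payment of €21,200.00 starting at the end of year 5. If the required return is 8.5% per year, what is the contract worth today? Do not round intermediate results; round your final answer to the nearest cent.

PV of 4-year annuity: €11,500.00 × [1 − (1+0.085)^−4] / 0.085 = 37669.36154
Perpetuity value at year 4: €21,200.00 / 0.085 = 249411.76471
PV of perpetuity: 249411.76471 / (1+0.085)^4 = 179969.11561
Total PV = 37669.36154 + 179969.11561 = 217638.47715

€217638.48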